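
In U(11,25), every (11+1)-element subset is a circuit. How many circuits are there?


In U(11,25), circuits are the (12)-element subsets.
Any set of 12 elements is dependent, and removing any one element gives
an independent set of size 11, so it is a minimal dependent set.
Number of circuits = (25 choose 12) = 5200300.

5200300


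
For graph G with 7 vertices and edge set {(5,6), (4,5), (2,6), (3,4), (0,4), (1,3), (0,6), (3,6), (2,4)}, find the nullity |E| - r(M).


Cycle rank (nullity) = |E| - r(M) = |E| - (|V| - c).
|E| = 9, |V| = 7, c = 1.
Nullity = 9 - (7 - 1) = 9 - 6 = 3.

3


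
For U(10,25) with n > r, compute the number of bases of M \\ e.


Deleting e from U(10,25) gives U(10,24) since n > r.
Bases of U(10,24) = (24 choose 10) = 1961256.

1961256


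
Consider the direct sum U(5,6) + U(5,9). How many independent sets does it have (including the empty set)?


For a direct sum, |I(M1+M2)| = |I(M1)| * |I(M2)|.
|I(U(5,6))| = sum C(6,k) for k=0..5 = 63.
|I(U(5,9))| = sum C(9,k) for k=0..5 = 382.
Total = 63 * 382 = 24066.

24066


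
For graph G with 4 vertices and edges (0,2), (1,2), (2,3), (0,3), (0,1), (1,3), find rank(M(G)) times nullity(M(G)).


r(M) = |V| - c = 4 - 1 = 3.
nullity = |E| - r(M) = 6 - 3 = 3.
Product = 3 * 3 = 9.

9


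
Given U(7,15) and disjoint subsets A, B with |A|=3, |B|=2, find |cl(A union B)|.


|A union B| = 3 + 2 = 5 (disjoint).
In U(7,15), cl(S) = S if |S| < 7, else cl(S) = E.
Since 5 < 7, cl(A union B) = A union B.
|cl(A union B)| = 5.

5


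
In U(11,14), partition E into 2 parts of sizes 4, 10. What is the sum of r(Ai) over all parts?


r(Ai) = min(|Ai|, 11) for each part.
Sum = min(4,11) + min(10,11)
    = 4 + 10
    = 14.

14


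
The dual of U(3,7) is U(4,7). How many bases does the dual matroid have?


The dual of U(r,n) is U(n-r, n) = U(4,7).
Bases of U(4,7) are all (4)-element subsets.
|B(M*)| = C(7,4) = (7 * 6 * 5 * 4) / (1 * 2 * 3 * 4) = 35.

35


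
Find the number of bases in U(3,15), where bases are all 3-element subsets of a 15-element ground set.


Bases of U(3,15) are all 3-element subsets of the 15-element ground set.
Number of bases = C(15,3).
C(15,3) = (15 * 14 * 13) / (1 * 2 * 3) = 455.

455


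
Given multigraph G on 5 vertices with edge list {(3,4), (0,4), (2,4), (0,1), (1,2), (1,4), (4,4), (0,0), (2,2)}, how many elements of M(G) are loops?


In a graphic matroid, a loop is a self-loop edge (u,u) with rank 0.
Examining all 9 edges for self-loops...
Self-loops found: (4,4), (0,0), (2,2)
Number of loops = 3.

3


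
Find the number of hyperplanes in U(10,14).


Hyperplanes of U(10,14) are flats of rank 9.
In a uniform matroid, these are exactly the (9)-element subsets.
Count = C(14,9) = 2002.

2002


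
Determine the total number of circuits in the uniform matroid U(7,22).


In U(7,22), circuits are the (8)-element subsets.
Any set of 8 elements is dependent, and removing any one element gives
an independent set of size 7, so it is a minimal dependent set.
Number of circuits = C(22,8) = 319770.

319770


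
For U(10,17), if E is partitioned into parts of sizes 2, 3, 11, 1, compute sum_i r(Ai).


r(Ai) = min(|Ai|, 10) for each part.
Sum = min(2,10) + min(3,10) + min(11,10) + min(1,10)
    = 2 + 3 + 10 + 1
    = 16.

16


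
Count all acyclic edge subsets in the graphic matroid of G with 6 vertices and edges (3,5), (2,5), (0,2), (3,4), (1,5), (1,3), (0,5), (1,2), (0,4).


An independent set in a graphic matroid is an acyclic edge subset.
G has 6 vertices and 9 edges.
Enumerate all 2^9 = 512 subsets, checking for acyclicity.
Total independent sets = 298.

298


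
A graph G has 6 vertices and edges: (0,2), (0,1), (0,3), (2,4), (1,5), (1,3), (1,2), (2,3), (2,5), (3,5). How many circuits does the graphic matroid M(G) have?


A circuit in a graphic matroid = edge set of a simple cycle.
G has 6 vertices and 10 edges.
Enumerating all minimal edge subsets forming cycles...
Total circuits found: 22.

22


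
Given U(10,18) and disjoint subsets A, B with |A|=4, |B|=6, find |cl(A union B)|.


|A union B| = 4 + 6 = 10 (disjoint).
In U(10,18), cl(S) = S if |S| < 10, else cl(S) = E.
Since 10 >= 10, cl(A union B) = E.
|cl(A union B)| = 18.

18


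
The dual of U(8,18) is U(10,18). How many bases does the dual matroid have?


The dual of U(r,n) is U(n-r, n) = U(10,18).
Bases of U(10,18) are all (10)-element subsets.
|B(M*)| = C(18,10) = 43758.

43758


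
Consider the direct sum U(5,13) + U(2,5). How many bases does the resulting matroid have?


Bases of a direct sum M1 + M2: |B| = |B(M1)| * |B(M2)|.
|B(U(5,13))| = C(13,5) = 1287.
|B(U(2,5))| = C(5,2) = 10.
Total bases = 1287 * 10 = 12870.

12870


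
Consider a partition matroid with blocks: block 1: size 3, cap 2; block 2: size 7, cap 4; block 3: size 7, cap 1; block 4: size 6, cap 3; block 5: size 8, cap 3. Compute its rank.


Rank of a partition matroid = sum of min(|Si|, ci) for each block.
= min(3,2) + min(7,4) + min(7,1) + min(6,3) + min(8,3)
= 2 + 4 + 1 + 3 + 3
= 13.

13


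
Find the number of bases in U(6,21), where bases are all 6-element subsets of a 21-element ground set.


Bases of U(6,21) are all 6-element subsets of the 21-element ground set.
Number of bases = C(21,6).
C(21,6) = 54264.

54264


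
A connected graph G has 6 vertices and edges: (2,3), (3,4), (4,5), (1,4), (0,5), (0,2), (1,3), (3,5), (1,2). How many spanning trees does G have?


By Kirchhoff's matrix tree theorem, the number of spanning trees equals
the determinant of any cofactor of the Laplacian matrix L.
G has 6 vertices and 9 edges.
Computing the (5 x 5) cofactor determinant gives 66.

66


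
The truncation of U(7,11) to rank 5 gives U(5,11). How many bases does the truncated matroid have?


Truncating U(7,11) to rank 5 gives U(5,11).
Bases of U(5,11) are all 5-element subsets of 11 elements.
Number of bases = C(11,5) = 11! / (5! * 6!) = 462.

462


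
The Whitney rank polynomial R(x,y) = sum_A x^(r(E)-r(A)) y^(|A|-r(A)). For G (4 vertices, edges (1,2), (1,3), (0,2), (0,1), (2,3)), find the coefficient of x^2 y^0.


R(x,y) = sum over A in 2^E of x^(r(E)-r(A)) * y^(|A|-r(A)).
G has 4 vertices, 5 edges. r(E) = 3.
Enumerate all 2^5 = 32 subsets.
Count subsets with r(E)-r(A)=2 and |A|-r(A)=0: 5.

5


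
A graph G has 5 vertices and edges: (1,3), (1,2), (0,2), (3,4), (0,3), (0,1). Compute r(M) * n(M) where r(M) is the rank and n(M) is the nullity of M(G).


r(M) = |V| - c = 5 - 1 = 4.
nullity = |E| - r(M) = 6 - 4 = 2.
Product = 4 * 2 = 8.

8


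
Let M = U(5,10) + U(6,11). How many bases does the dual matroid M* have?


(M1+M2)* = M1* + M2*.
M1* = U(5,10), bases: C(10,5) = 252.
M2* = U(5,11), bases: C(11,5) = 462.
|B(M*)| = 252 * 462 = 116424.

116424


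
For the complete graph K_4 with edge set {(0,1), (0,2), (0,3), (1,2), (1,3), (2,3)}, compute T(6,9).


T(K_4; x,y) = x^3 + 3x^2 + 4xy + 2x + y^3 + 3y^2 + 2y.
Substituting x=6, y=9:
= 216 + 108 + 216 + 12 + 729 + 243 + 18
= 1542.

1542


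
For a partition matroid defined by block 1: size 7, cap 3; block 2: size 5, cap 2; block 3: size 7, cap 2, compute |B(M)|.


A basis picks exactly ci elements from block i.
Number of bases = product of C(|Si|, ci).
= C(7,3) * C(5,2) * C(7,2)
= 35 * 10 * 21
= 7350.

7350


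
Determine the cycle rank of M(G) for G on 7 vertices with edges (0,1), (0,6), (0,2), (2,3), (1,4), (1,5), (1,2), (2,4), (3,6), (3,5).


Cycle rank (nullity) = |E| - r(M) = |E| - (|V| - c).
|E| = 10, |V| = 7, c = 1.
Nullity = 10 - (7 - 1) = 10 - 6 = 4.

4


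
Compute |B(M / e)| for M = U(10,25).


Contracting e from U(10,25) gives U(9,24).
Bases of U(9,24) = C(24,9) = 24! / (9! * 15!) = 1307504.

1307504


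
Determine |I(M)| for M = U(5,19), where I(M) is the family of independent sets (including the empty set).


Independent sets of U(5,19) are all subsets of size <= 5.
Count = C(19,0) + C(19,1) + C(19,2) + C(19,3) + C(19,4) + C(19,5)
     = 1 + 19 + 171 + 969 + 3876 + 11628
     = 16664.

16664


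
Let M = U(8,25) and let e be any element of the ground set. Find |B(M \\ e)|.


Deleting e from U(8,25) gives U(8,24) since n > r.
Bases of U(8,24) = C(24,8) = 735471.

735471


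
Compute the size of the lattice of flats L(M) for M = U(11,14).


Flats of U(11,14): every subset of size < 11 is a flat, plus E itself.
Count = (14 choose 0) + (14 choose 1) + (14 choose 2) + (14 choose 3) + (14 choose 4) + (14 choose 5) + (14 choose 6) + (14 choose 7) + (14 choose 8) + (14 choose 9) + (14 choose 10) + 1
     = 1 + 14 + 91 + 364 + 1001 + 2002 + 3003 + 3432 + 3003 + 2002 + 1001 + 1
     = 15915.

15915


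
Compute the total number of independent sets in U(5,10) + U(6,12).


For a direct sum, |I(M1+M2)| = |I(M1)| * |I(M2)|.
|I(U(5,10))| = sum C(10,k) for k=0..5 = 638.
|I(U(6,12))| = sum C(12,k) for k=0..6 = 2510.
Total = 638 * 2510 = 1601380.

1601380


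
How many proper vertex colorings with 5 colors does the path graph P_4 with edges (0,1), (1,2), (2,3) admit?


P(P_4, k) = k * (k-1)^(3).
P(5) = 5 * 4^3 = 5 * 64 = 320.

320


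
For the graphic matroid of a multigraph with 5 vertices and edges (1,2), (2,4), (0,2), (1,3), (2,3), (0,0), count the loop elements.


In a graphic matroid, a loop is a self-loop edge (u,u) with rank 0.
Examining all 6 edges for self-loops...
Self-loops found: (0,0)
Number of loops = 1.

1


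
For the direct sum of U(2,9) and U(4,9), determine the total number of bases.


Bases of a direct sum M1 + M2: |B| = |B(M1)| * |B(M2)|.
|B(U(2,9))| = C(9,2) = 36.
|B(U(4,9))| = C(9,4) = 126.
Total bases = 36 * 126 = 4536.

4536


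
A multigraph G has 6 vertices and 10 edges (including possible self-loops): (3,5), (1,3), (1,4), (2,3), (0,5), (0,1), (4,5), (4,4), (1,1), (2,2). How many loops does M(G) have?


In a graphic matroid, a loop is a self-loop edge (u,u) with rank 0.
Examining all 10 edges for self-loops...
Self-loops found: (4,4), (1,1), (2,2)
Number of loops = 3.

3


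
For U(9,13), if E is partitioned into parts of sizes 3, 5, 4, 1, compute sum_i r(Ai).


r(Ai) = min(|Ai|, 9) for each part.
Sum = min(3,9) + min(5,9) + min(4,9) + min(1,9)
    = 3 + 5 + 4 + 1
    = 13.

13


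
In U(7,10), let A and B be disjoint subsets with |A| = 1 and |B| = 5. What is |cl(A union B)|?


|A union B| = 1 + 5 = 6 (disjoint).
In U(7,10), cl(S) = S if |S| < 7, else cl(S) = E.
Since 6 < 7, cl(A union B) = A union B.
|cl(A union B)| = 6.

6


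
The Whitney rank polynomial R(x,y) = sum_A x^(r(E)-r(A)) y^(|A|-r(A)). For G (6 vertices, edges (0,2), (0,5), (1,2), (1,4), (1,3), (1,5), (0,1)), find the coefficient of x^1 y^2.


R(x,y) = sum over A in 2^E of x^(r(E)-r(A)) * y^(|A|-r(A)).
G has 6 vertices, 7 edges. r(E) = 5.
Enumerate all 2^7 = 128 subsets.
Count subsets with r(E)-r(A)=1 and |A|-r(A)=2: 2.

2


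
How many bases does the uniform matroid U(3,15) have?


Bases of U(3,15) are all 3-element subsets of the 15-element ground set.
Number of bases = C(15,3).
C(15,3) = 15! / (3! * 12!) = 455.

455


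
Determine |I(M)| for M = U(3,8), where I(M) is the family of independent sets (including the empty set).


Independent sets of U(3,8) are all subsets of size <= 3.
Count = C(8,0) + C(8,1) + C(8,2) + C(8,3)
     = 1 + 8 + 28 + 56
     = 93.

93


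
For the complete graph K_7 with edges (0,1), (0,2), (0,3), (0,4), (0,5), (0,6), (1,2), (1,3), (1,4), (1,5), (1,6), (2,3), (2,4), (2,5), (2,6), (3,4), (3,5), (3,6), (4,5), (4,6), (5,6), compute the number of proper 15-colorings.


P(K_7, k) = k(k-1)(k-2)...(k-6).
P(15) = (15) * (14) * (13) * (12) * (11) * (10) * (9) = 32432400.

32432400


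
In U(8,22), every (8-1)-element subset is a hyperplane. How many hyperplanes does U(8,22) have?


Hyperplanes of U(8,22) are flats of rank 7.
In a uniform matroid, these are exactly the (7)-element subsets.
Count = (22 choose 7) = 170544.

170544


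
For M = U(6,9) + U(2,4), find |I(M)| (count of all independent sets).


For a direct sum, |I(M1+M2)| = |I(M1)| * |I(M2)|.
|I(U(6,9))| = sum C(9,k) for k=0..6 = 466.
|I(U(2,4))| = sum C(4,k) for k=0..2 = 11.
Total = 466 * 11 = 5126.

5126


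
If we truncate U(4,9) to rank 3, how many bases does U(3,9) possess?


Truncating U(4,9) to rank 3 gives U(3,9).
Bases of U(3,9) are all 3-element subsets of 9 elements.
Number of bases = (9 choose 3) = 84.

84


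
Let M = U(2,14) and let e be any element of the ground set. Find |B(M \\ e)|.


Deleting e from U(2,14) gives U(2,13) since n > r.
Bases of U(2,13) = C(13,2) = 13! / (2! * 11!) = 78.

78


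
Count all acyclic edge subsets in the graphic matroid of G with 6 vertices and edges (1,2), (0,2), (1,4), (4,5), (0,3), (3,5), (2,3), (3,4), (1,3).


An independent set in a graphic matroid is an acyclic edge subset.
G has 6 vertices and 9 edges.
Enumerate all 2^9 = 512 subsets, checking for acyclicity.
Total independent sets = 280.

280


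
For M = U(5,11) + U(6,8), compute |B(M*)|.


(M1+M2)* = M1* + M2*.
M1* = U(6,11), bases: C(11,6) = 462.
M2* = U(2,8), bases: C(8,2) = 28.
|B(M*)| = 462 * 28 = 12936.

12936


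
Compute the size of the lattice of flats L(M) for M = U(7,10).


Flats of U(7,10): every subset of size < 7 is a flat, plus E itself.
Count = (10 choose 0) + (10 choose 1) + (10 choose 2) + (10 choose 3) + (10 choose 4) + (10 choose 5) + (10 choose 6) + 1
     = 1 + 10 + 45 + 120 + 210 + 252 + 210 + 1
     = 849.

849


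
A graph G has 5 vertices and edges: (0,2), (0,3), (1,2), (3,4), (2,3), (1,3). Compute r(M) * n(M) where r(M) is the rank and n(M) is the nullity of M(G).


r(M) = |V| - c = 5 - 1 = 4.
nullity = |E| - r(M) = 6 - 4 = 2.
Product = 4 * 2 = 8.

8


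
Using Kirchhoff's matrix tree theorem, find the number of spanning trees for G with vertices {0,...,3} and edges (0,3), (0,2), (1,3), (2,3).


By Kirchhoff's matrix tree theorem, the number of spanning trees equals
the determinant of any cofactor of the Laplacian matrix L.
G has 4 vertices and 4 edges.
Computing the (3 x 3) cofactor determinant gives 3.

3


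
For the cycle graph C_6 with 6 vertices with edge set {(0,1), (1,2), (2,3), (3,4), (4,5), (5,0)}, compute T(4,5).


T(C_6; x,y) = x + x^2 + ... + x^(5) + y.
T(4,5) = 4^1 + 4^2 + 4^3 + 4^4 + 4^5 + 5
= 4 + 16 + 64 + 256 + 1024 + 5
= 1369.

1369


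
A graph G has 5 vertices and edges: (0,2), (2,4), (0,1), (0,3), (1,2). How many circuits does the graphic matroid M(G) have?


A circuit in a graphic matroid = edge set of a simple cycle.
G has 5 vertices and 5 edges.
Enumerating all minimal edge subsets forming cycles...
Total circuits found: 1.

1


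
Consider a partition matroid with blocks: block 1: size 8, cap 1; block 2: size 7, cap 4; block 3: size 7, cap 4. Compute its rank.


Rank of a partition matroid = sum of min(|Si|, ci) for each block.
= min(8,1) + min(7,4) + min(7,4)
= 1 + 4 + 4
= 9.

9


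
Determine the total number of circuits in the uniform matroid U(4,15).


In U(4,15), circuits are the (5)-element subsets.
Any set of 5 elements is dependent, and removing any one element gives
an independent set of size 4, so it is a minimal dependent set.
Number of circuits = (15 choose 5) = 3003.

3003


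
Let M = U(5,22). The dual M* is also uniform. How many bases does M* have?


The dual of U(r,n) is U(n-r, n) = U(17,22).
Bases of U(17,22) are all (17)-element subsets.
|B(M*)| = C(22,17) = 22! / (17! * 5!) = 26334.

26334


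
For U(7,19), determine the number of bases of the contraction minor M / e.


Contracting e from U(7,19) gives U(6,18).
Bases of U(6,18) = C(18,6) = 18! / (6! * 12!) = 18564.

18564


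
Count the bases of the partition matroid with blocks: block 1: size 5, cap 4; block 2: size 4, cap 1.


A basis picks exactly ci elements from block i.
Number of bases = product of C(|Si|, ci).
= C(5,4) * C(4,1)
= 5 * 4
= 20.

20


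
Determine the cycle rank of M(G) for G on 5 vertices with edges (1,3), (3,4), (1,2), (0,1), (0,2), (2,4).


Cycle rank (nullity) = |E| - r(M) = |E| - (|V| - c).
|E| = 6, |V| = 5, c = 1.
Nullity = 6 - (5 - 1) = 6 - 4 = 2.

2


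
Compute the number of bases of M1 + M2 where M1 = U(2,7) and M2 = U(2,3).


Bases of a direct sum M1 + M2: |B| = |B(M1)| * |B(M2)|.
|B(U(2,7))| = C(7,2) = 21.
|B(U(2,3))| = C(3,2) = 3.
Total bases = 21 * 3 = 63.

63


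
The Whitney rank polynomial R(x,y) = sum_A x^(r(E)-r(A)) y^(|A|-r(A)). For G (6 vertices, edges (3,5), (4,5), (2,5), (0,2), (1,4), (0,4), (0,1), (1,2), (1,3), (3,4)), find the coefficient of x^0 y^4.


R(x,y) = sum over A in 2^E of x^(r(E)-r(A)) * y^(|A|-r(A)).
G has 6 vertices, 10 edges. r(E) = 5.
Enumerate all 2^10 = 1024 subsets.
Count subsets with r(E)-r(A)=0 and |A|-r(A)=4: 10.

10


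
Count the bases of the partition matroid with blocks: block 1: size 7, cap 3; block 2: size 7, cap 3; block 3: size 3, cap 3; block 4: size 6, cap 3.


A basis picks exactly ci elements from block i.
Number of bases = product of C(|Si|, ci).
= C(7,3) * C(7,3) * C(3,3) * C(6,3)
= 35 * 35 * 1 * 20
= 24500.

24500


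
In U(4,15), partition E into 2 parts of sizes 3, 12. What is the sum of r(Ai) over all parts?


r(Ai) = min(|Ai|, 4) for each part.
Sum = min(3,4) + min(12,4)
    = 3 + 4
    = 7.

7


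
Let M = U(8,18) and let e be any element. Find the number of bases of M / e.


Contracting e from U(8,18) gives U(7,17).
Bases of U(7,17) = C(17,7) = 17! / (7! * 10!) = 19448.

19448


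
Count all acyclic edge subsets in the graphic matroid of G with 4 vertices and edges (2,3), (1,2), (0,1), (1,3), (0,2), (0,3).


An independent set in a graphic matroid is an acyclic edge subset.
G has 4 vertices and 6 edges.
Enumerate all 2^6 = 64 subsets, checking for acyclicity.
Total independent sets = 38.

38


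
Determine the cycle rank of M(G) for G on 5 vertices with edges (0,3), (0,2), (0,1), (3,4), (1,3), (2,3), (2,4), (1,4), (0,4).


Cycle rank (nullity) = |E| - r(M) = |E| - (|V| - c).
|E| = 9, |V| = 5, c = 1.
Nullity = 9 - (5 - 1) = 9 - 4 = 5.

5


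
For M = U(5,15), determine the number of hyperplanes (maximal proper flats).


Hyperplanes of U(5,15) are flats of rank 4.
In a uniform matroid, these are exactly the (4)-element subsets.
Count = (15 choose 4) = 1365.

1365


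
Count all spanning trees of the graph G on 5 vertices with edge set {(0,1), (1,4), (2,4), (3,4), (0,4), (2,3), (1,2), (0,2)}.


By Kirchhoff's matrix tree theorem, the number of spanning trees equals
the determinant of any cofactor of the Laplacian matrix L.
G has 5 vertices and 8 edges.
Computing the (4 x 4) cofactor determinant gives 40.

40


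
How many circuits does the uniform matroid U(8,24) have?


In U(8,24), circuits are the (9)-element subsets.
Any set of 9 elements is dependent, and removing any one element gives
an independent set of size 8, so it is a minimal dependent set.
Number of circuits = C(24,9) = 1307504.

1307504


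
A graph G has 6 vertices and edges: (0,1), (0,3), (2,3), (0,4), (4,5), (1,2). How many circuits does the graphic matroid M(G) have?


A circuit in a graphic matroid = edge set of a simple cycle.
G has 6 vertices and 6 edges.
Enumerating all minimal edge subsets forming cycles...
Total circuits found: 1.

1


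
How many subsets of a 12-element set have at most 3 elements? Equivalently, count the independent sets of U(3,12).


Independent sets of U(3,12) are all subsets of size <= 3.
Count = (12 choose 0) + (12 choose 1) + (12 choose 2) + (12 choose 3)
     = 1 + 12 + 66 + 220
     = 299.

299


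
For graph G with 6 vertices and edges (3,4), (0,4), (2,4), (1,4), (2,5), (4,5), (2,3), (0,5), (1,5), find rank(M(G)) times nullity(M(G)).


r(M) = |V| - c = 6 - 1 = 5.
nullity = |E| - r(M) = 9 - 5 = 4.
Product = 5 * 4 = 20.

20


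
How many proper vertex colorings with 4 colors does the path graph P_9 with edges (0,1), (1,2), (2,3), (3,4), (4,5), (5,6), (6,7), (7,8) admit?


P(P_9, k) = k * (k-1)^(8).
P(4) = 4 * 3^8 = 4 * 6561 = 26244.

26244


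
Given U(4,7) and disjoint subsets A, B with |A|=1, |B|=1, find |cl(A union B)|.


|A union B| = 1 + 1 = 2 (disjoint).
In U(4,7), cl(S) = S if |S| < 4, else cl(S) = E.
Since 2 < 4, cl(A union B) = A union B.
|cl(A union B)| = 2.

2


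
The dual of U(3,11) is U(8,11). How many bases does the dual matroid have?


The dual of U(r,n) is U(n-r, n) = U(8,11).
Bases of U(8,11) are all (8)-element subsets.
|B(M*)| = C(11,8) = 165.

165


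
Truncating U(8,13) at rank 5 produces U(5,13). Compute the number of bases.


Truncating U(8,13) to rank 5 gives U(5,13).
Bases of U(5,13) are all 5-element subsets of 13 elements.
Number of bases = (13 choose 5) = 1287.

1287


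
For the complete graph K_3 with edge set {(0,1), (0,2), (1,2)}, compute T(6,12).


T(K_3; x,y) = x^2 + x + y.
T(6,12) = 36 + 6 + 12 = 54.

54


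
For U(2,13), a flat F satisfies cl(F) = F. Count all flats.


Flats of U(2,13): every subset of size < 2 is a flat, plus E itself.
Count = C(13,0) + C(13,1) + 1
     = 1 + 13 + 1
     = 15.

15


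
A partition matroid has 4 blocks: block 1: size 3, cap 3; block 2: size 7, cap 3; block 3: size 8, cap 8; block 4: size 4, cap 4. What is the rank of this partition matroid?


Rank of a partition matroid = sum of min(|Si|, ci) for each block.
= min(3,3) + min(7,3) + min(8,8) + min(4,4)
= 3 + 3 + 8 + 4
= 18.

18


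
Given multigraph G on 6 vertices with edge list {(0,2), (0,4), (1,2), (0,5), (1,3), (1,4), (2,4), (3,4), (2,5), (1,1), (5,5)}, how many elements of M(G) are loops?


In a graphic matroid, a loop is a self-loop edge (u,u) with rank 0.
Examining all 11 edges for self-loops...
Self-loops found: (1,1), (5,5)
Number of loops = 2.

2


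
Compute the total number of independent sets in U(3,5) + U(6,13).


For a direct sum, |I(M1+M2)| = |I(M1)| * |I(M2)|.
|I(U(3,5))| = sum C(5,k) for k=0..3 = 26.
|I(U(6,13))| = sum C(13,k) for k=0..6 = 4096.
Total = 26 * 4096 = 106496.

106496


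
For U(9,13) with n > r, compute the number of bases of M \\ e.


Deleting e from U(9,13) gives U(9,12) since n > r.
Bases of U(9,12) = (12 choose 9) = 220.

220


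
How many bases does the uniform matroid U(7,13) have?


Bases of U(7,13) are all 7-element subsets of the 13-element ground set.
Number of bases = C(13,7).
C(13,7) = 13! / (7! * 6!) = 1716.

1716


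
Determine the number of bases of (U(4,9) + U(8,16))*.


(M1+M2)* = M1* + M2*.
M1* = U(5,9), bases: C(9,5) = 126.
M2* = U(8,16), bases: C(16,8) = 12870.
|B(M*)| = 126 * 12870 = 1621620.

1621620


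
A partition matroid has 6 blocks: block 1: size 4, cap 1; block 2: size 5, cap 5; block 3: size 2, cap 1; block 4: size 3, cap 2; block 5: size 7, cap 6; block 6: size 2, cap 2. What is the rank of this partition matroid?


Rank of a partition matroid = sum of min(|Si|, ci) for each block.
= min(4,1) + min(5,5) + min(2,1) + min(3,2) + min(7,6) + min(2,2)
= 1 + 5 + 1 + 2 + 6 + 2
= 17.

17


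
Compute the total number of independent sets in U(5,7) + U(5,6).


For a direct sum, |I(M1+M2)| = |I(M1)| * |I(M2)|.
|I(U(5,7))| = sum C(7,k) for k=0..5 = 120.
|I(U(5,6))| = sum C(6,k) for k=0..5 = 63.
Total = 120 * 63 = 7560.

7560


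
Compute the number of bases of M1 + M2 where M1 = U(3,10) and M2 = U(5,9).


Bases of a direct sum M1 + M2: |B| = |B(M1)| * |B(M2)|.
|B(U(3,10))| = C(10,3) = 120.
|B(U(5,9))| = C(9,5) = 126.
Total bases = 120 * 126 = 15120.

15120


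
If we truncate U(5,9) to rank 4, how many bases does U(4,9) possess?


Truncating U(5,9) to rank 4 gives U(4,9).
Bases of U(4,9) are all 4-element subsets of 9 elements.
Number of bases = C(9,4) = (9 * 8 * 7 * 6) / (1 * 2 * 3 * 4) = 126.

126


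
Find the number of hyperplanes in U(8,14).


Hyperplanes of U(8,14) are flats of rank 7.
In a uniform matroid, these are exactly the (7)-element subsets.
Count = C(14,7) = 3432.

3432


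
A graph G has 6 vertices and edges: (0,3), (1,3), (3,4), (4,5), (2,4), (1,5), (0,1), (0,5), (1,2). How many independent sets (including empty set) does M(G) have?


An independent set in a graphic matroid is an acyclic edge subset.
G has 6 vertices and 9 edges.
Enumerate all 2^9 = 512 subsets, checking for acyclicity.
Total independent sets = 306.

306


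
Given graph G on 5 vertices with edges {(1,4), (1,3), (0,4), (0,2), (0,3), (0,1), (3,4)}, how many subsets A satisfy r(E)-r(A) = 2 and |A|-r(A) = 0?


R(x,y) = sum over A in 2^E of x^(r(E)-r(A)) * y^(|A|-r(A)).
G has 5 vertices, 7 edges. r(E) = 4.
Enumerate all 2^7 = 128 subsets.
Count subsets with r(E)-r(A)=2 and |A|-r(A)=0: 21.

21


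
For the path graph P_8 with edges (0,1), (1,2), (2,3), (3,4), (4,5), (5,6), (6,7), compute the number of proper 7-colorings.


P(P_8, k) = k * (k-1)^(7).
P(7) = 7 * 6^7 = 7 * 279936 = 1959552.

1959552


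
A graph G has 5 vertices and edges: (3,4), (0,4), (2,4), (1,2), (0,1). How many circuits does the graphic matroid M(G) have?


A circuit in a graphic matroid = edge set of a simple cycle.
G has 5 vertices and 5 edges.
Enumerating all minimal edge subsets forming cycles...
Total circuits found: 1.

1


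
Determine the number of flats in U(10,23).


Flats of U(10,23): every subset of size < 10 is a flat, plus E itself.
Count = C(23,0) + C(23,1) + C(23,2) + C(23,3) + C(23,4) + C(23,5) + C(23,6) + C(23,7) + C(23,8) + C(23,9) + 1
     = 1 + 23 + 253 + 1771 + 8855 + 33649 + 100947 + 245157 + 490314 + 817190 + 1
     = 1698161.

1698161


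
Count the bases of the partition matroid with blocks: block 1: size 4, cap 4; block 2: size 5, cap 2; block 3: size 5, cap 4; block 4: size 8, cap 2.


A basis picks exactly ci elements from block i.
Number of bases = product of C(|Si|, ci).
= C(4,4) * C(5,2) * C(5,4) * C(8,2)
= 1 * 10 * 5 * 28
= 1400.

1400


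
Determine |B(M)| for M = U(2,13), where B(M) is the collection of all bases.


Bases of U(2,13) are all 2-element subsets of the 13-element ground set.
Number of bases = C(13,2).
C(13,2) = 13! / (2! * 11!) = 78.

78


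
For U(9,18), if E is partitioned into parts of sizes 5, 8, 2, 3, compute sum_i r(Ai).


r(Ai) = min(|Ai|, 9) for each part.
Sum = min(5,9) + min(8,9) + min(2,9) + min(3,9)
    = 5 + 8 + 2 + 3
    = 18.

18


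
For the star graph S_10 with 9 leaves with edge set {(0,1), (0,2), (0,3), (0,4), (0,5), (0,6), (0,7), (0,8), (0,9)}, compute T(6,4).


A star on 10 vertices is a tree with 9 edges.
T(x,y) = x^(9) for any tree.
T(6,4) = 6^9 = 10077696.

10077696


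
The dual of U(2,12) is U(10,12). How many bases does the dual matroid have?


The dual of U(r,n) is U(n-r, n) = U(10,12).
Bases of U(10,12) are all (10)-element subsets.
|B(M*)| = C(12,10) = 66.

66


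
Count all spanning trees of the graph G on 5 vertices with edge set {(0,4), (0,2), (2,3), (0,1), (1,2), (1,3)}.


By Kirchhoff's matrix tree theorem, the number of spanning trees equals
the determinant of any cofactor of the Laplacian matrix L.
G has 5 vertices and 6 edges.
Computing the (4 x 4) cofactor determinant gives 8.

8


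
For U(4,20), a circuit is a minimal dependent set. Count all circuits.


In U(4,20), circuits are the (5)-element subsets.
Any set of 5 elements is dependent, and removing any one element gives
an independent set of size 4, so it is a minimal dependent set.
Number of circuits = C(20,5) = 20! / (5! * 15!) = 15504.

15504


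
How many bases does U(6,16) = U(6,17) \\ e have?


Deleting e from U(6,17) gives U(6,16) since n > r.
Bases of U(6,16) = C(16,6) = 8008.

8008


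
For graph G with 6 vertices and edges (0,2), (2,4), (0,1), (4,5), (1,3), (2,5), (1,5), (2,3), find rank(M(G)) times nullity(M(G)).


r(M) = |V| - c = 6 - 1 = 5.
nullity = |E| - r(M) = 8 - 5 = 3.
Product = 5 * 3 = 15.

15


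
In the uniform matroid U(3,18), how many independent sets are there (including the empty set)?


Independent sets of U(3,18) are all subsets of size <= 3.
Count = C(18,0) + C(18,1) + C(18,2) + C(18,3)
     = 1 + 18 + 153 + 816
     = 988.

988


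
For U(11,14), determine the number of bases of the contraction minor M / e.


Contracting e from U(11,14) gives U(10,13).
Bases of U(10,13) = C(13,10) = 13! / (10! * 3!) = 286.

286


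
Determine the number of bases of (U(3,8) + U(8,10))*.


(M1+M2)* = M1* + M2*.
M1* = U(5,8), bases: C(8,5) = 56.
M2* = U(2,10), bases: C(10,2) = 45.
|B(M*)| = 56 * 45 = 2520.

2520


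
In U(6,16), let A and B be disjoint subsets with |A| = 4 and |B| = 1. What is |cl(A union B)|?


|A union B| = 4 + 1 = 5 (disjoint).
In U(6,16), cl(S) = S if |S| < 6, else cl(S) = E.
Since 5 < 6, cl(A union B) = A union B.
|cl(A union B)| = 5.

5


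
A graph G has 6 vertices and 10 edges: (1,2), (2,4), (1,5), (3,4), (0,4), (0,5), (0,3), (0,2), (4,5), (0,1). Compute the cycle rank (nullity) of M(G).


Cycle rank (nullity) = |E| - r(M) = |E| - (|V| - c).
|E| = 10, |V| = 6, c = 1.
Nullity = 10 - (6 - 1) = 10 - 5 = 5.

5


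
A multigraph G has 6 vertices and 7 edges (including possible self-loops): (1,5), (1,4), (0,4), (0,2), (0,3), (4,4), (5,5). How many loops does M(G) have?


In a graphic matroid, a loop is a self-loop edge (u,u) with rank 0.
Examining all 7 edges for self-loops...
Self-loops found: (4,4), (5,5)
Number of loops = 2.

2


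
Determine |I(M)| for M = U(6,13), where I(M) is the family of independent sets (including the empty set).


Independent sets of U(6,13) are all subsets of size <= 6.
Count = C(13,0) + C(13,1) + C(13,2) + C(13,3) + C(13,4) + C(13,5) + C(13,6)
     = 1 + 13 + 78 + 286 + 715 + 1287 + 1716
     = 4096.

4096


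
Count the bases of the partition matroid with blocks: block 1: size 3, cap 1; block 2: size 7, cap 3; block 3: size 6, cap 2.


A basis picks exactly ci elements from block i.
Number of bases = product of C(|Si|, ci).
= C(3,1) * C(7,3) * C(6,2)
= 3 * 35 * 15
= 1575.

1575


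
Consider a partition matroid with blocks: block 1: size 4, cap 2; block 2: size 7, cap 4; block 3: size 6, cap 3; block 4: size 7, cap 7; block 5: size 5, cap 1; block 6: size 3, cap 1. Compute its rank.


Rank of a partition matroid = sum of min(|Si|, ci) for each block.
= min(4,2) + min(7,4) + min(6,3) + min(7,7) + min(5,1) + min(3,1)
= 2 + 4 + 3 + 7 + 1 + 1
= 18.

18


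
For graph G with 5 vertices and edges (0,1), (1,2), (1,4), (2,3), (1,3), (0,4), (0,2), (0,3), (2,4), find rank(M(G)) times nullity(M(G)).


r(M) = |V| - c = 5 - 1 = 4.
nullity = |E| - r(M) = 9 - 4 = 5.
Product = 4 * 5 = 20.

20


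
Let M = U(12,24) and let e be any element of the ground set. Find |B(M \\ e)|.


Deleting e from U(12,24) gives U(12,23) since n > r.
Bases of U(12,23) = C(23,12) = 1352078.

1352078


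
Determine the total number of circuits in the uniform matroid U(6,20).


In U(6,20), circuits are the (7)-element subsets.
Any set of 7 elements is dependent, and removing any one element gives
an independent set of size 6, so it is a minimal dependent set.
Number of circuits = C(20,7) = 20! / (7! * 13!) = 77520.

77520


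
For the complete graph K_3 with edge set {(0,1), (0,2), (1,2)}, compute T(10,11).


T(K_3; x,y) = x^2 + x + y.
T(10,11) = 100 + 10 + 11 = 121.

121


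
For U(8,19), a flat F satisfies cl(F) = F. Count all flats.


Flats of U(8,19): every subset of size < 8 is a flat, plus E itself.
Count = (19 choose 0) + (19 choose 1) + (19 choose 2) + (19 choose 3) + (19 choose 4) + (19 choose 5) + (19 choose 6) + (19 choose 7) + 1
     = 1 + 19 + 171 + 969 + 3876 + 11628 + 27132 + 50388 + 1
     = 94185.

94185


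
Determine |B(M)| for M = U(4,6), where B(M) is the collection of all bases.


Bases of U(4,6) are all 4-element subsets of the 6-element ground set.
Number of bases = C(6,4).
C(6,4) = (6 * 5 * 4 * 3) / (1 * 2 * 3 * 4) = 15.

15


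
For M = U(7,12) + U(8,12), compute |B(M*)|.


(M1+M2)* = M1* + M2*.
M1* = U(5,12), bases: C(12,5) = 792.
M2* = U(4,12), bases: C(12,4) = 495.
|B(M*)| = 792 * 495 = 392040.

392040


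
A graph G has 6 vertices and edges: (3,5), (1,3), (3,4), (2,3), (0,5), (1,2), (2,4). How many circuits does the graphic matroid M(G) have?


A circuit in a graphic matroid = edge set of a simple cycle.
G has 6 vertices and 7 edges.
Enumerating all minimal edge subsets forming cycles...
Total circuits found: 3.

3


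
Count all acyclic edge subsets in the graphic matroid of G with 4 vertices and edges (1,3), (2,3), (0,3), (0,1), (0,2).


An independent set in a graphic matroid is an acyclic edge subset.
G has 4 vertices and 5 edges.
Enumerate all 2^5 = 32 subsets, checking for acyclicity.
Total independent sets = 24.

24


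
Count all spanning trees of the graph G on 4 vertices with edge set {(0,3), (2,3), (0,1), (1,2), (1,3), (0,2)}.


By Kirchhoff's matrix tree theorem, the number of spanning trees equals
the determinant of any cofactor of the Laplacian matrix L.
G has 4 vertices and 6 edges.
Computing the (3 x 3) cofactor determinant gives 16.

16


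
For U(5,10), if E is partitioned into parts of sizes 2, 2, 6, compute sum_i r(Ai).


r(Ai) = min(|Ai|, 5) for each part.
Sum = min(2,5) + min(2,5) + min(6,5)
    = 2 + 2 + 5
    = 9.

9


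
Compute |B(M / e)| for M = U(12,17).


Contracting e from U(12,17) gives U(11,16).
Bases of U(11,16) = C(16,11) = 16! / (11! * 5!) = 4368.

4368


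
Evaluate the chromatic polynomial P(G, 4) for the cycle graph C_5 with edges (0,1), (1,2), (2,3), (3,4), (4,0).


P(C_5, k) = (k-1)^5 + (-1)^5*(k-1).
P(4) = (3)^5 - 3
= 243 - 3 = 240.

240


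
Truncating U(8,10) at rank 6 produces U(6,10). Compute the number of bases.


Truncating U(8,10) to rank 6 gives U(6,10).
Bases of U(6,10) are all 6-element subsets of 10 elements.
Number of bases = C(10,6) = 10! / (6! * 4!) = 210.

210


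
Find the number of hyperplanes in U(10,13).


Hyperplanes of U(10,13) are flats of rank 9.
In a uniform matroid, these are exactly the (9)-element subsets.
Count = C(13,9) = 715.

715


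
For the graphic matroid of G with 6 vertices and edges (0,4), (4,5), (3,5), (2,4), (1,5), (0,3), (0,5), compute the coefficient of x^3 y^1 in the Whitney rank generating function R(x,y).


R(x,y) = sum over A in 2^E of x^(r(E)-r(A)) * y^(|A|-r(A)).
G has 6 vertices, 7 edges. r(E) = 5.
Enumerate all 2^7 = 128 subsets.
Count subsets with r(E)-r(A)=3 and |A|-r(A)=1: 2.

2


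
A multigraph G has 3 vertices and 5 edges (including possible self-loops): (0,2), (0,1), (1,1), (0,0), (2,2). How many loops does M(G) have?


In a graphic matroid, a loop is a self-loop edge (u,u) with rank 0.
Examining all 5 edges for self-loops...
Self-loops found: (1,1), (0,0), (2,2)
Number of loops = 3.

3


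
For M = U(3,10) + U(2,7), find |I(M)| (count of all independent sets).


For a direct sum, |I(M1+M2)| = |I(M1)| * |I(M2)|.
|I(U(3,10))| = sum C(10,k) for k=0..3 = 176.
|I(U(2,7))| = sum C(7,k) for k=0..2 = 29.
Total = 176 * 29 = 5104.

5104


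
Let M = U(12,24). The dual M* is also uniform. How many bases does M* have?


The dual of U(r,n) is U(n-r, n) = U(12,24).
Bases of U(12,24) are all (12)-element subsets.
|B(M*)| = C(24,12) = 2704156.

2704156


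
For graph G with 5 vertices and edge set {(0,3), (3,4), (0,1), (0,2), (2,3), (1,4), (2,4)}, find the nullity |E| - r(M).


Cycle rank (nullity) = |E| - r(M) = |E| - (|V| - c).
|E| = 7, |V| = 5, c = 1.
Nullity = 7 - (5 - 1) = 7 - 4 = 3.

3


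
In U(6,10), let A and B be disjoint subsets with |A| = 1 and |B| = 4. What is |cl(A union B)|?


|A union B| = 1 + 4 = 5 (disjoint).
In U(6,10), cl(S) = S if |S| < 6, else cl(S) = E.
Since 5 < 6, cl(A union B) = A union B.
|cl(A union B)| = 5.

5


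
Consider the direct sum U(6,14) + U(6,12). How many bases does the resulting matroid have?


Bases of a direct sum M1 + M2: |B| = |B(M1)| * |B(M2)|.
|B(U(6,14))| = C(14,6) = 3003.
|B(U(6,12))| = C(12,6) = 924.
Total bases = 3003 * 924 = 2774772.

2774772


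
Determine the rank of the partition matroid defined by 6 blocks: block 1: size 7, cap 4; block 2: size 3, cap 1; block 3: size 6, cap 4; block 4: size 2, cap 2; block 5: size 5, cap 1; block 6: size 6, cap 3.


Rank of a partition matroid = sum of min(|Si|, ci) for each block.
= min(7,4) + min(3,1) + min(6,4) + min(2,2) + min(5,1) + min(6,3)
= 4 + 1 + 4 + 2 + 1 + 3
= 15.

15


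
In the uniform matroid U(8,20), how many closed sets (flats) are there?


Flats of U(8,20): every subset of size < 8 is a flat, plus E itself.
Count = C(20,0) + C(20,1) + C(20,2) + C(20,3) + C(20,4) + C(20,5) + C(20,6) + C(20,7) + 1
     = 1 + 20 + 190 + 1140 + 4845 + 15504 + 38760 + 77520 + 1
     = 137981.

137981


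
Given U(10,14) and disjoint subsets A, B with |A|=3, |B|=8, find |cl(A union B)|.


|A union B| = 3 + 8 = 11 (disjoint).
In U(10,14), cl(S) = S if |S| < 10, else cl(S) = E.
Since 11 >= 10, cl(A union B) = E.
|cl(A union B)| = 14.

14


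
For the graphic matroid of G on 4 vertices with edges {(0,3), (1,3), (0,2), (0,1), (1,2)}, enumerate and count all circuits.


A circuit in a graphic matroid = edge set of a simple cycle.
G has 4 vertices and 5 edges.
Enumerating all minimal edge subsets forming cycles...
Total circuits found: 3.

3


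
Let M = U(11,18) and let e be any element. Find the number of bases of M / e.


Contracting e from U(11,18) gives U(10,17).
Bases of U(10,17) = C(17,10) = 17! / (10! * 7!) = 19448.

19448


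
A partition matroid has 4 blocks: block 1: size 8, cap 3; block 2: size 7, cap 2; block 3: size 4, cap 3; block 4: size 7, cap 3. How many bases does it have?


A basis picks exactly ci elements from block i.
Number of bases = product of C(|Si|, ci).
= C(8,3) * C(7,2) * C(4,3) * C(7,3)
= 56 * 21 * 4 * 35
= 164640.

164640


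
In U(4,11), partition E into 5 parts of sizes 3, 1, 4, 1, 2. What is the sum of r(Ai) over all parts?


r(Ai) = min(|Ai|, 4) for each part.
Sum = min(3,4) + min(1,4) + min(4,4) + min(1,4) + min(2,4)
    = 3 + 1 + 4 + 1 + 2
    = 11.

11


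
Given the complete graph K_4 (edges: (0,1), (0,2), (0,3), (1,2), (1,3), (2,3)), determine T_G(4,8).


T(K_4; x,y) = x^3 + 3x^2 + 4xy + 2x + y^3 + 3y^2 + 2y.
Substituting x=4, y=8:
= 64 + 48 + 128 + 8 + 512 + 192 + 16
= 968.

968


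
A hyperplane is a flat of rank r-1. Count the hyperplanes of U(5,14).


Hyperplanes of U(5,14) are flats of rank 4.
In a uniform matroid, these are exactly the (4)-element subsets.
Count = C(14,4) = (14 * 13 * 12 * 11) / (1 * 2 * 3 * 4) = 1001.

1001


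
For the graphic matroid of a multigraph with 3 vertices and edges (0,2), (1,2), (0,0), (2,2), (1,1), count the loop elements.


In a graphic matroid, a loop is a self-loop edge (u,u) with rank 0.
Examining all 5 edges for self-loops...
Self-loops found: (0,0), (2,2), (1,1)
Number of loops = 3.

3


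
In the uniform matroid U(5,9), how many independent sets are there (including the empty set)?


Independent sets of U(5,9) are all subsets of size <= 5.
Count = C(9,0) + C(9,1) + C(9,2) + C(9,3) + C(9,4) + C(9,5)
     = 1 + 9 + 36 + 84 + 126 + 126
     = 382.

382


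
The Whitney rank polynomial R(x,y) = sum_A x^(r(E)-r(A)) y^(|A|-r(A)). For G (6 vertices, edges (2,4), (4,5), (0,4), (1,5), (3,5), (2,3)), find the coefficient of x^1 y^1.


R(x,y) = sum over A in 2^E of x^(r(E)-r(A)) * y^(|A|-r(A)).
G has 6 vertices, 6 edges. r(E) = 5.
Enumerate all 2^6 = 64 subsets.
Count subsets with r(E)-r(A)=1 and |A|-r(A)=1: 2.

2


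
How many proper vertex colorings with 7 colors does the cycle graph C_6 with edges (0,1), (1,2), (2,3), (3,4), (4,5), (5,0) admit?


P(C_6, k) = (k-1)^6 + (-1)^6*(k-1).
P(7) = (6)^6 + 6
= 46656 + 6 = 46662.

46662


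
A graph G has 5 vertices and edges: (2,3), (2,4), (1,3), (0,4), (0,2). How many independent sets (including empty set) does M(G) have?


An independent set in a graphic matroid is an acyclic edge subset.
G has 5 vertices and 5 edges.
Enumerate all 2^5 = 32 subsets, checking for acyclicity.
Total independent sets = 28.

28
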